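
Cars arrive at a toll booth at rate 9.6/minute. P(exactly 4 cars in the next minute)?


Poisson(λ=9.6): P(X=4) = e^(-λ)×λ^k/k!
= e^(-9.6) × 9.6^4 / 4!
≈ 6.772873649e-05 × 8493.4656 / 24 ≈ 0.023969

P(X=4) ≈ 0.023969 ≈ 2.40%


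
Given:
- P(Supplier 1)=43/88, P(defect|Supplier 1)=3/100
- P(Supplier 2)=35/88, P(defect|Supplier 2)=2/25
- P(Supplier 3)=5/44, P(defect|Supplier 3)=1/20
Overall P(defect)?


P(B) = Σ P(B|Aᵢ)×P(Aᵢ)
  3/100×43/88 = 129/8800
  2/25×35/88 = 7/220
  1/20×5/44 = 1/176
Sum = 459/8800

P(defect) = 459/8800 ≈ 5.22%


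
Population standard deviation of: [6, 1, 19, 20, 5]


Mean = 51/5
  (6-51/5)²=441/25
  (1-51/5)²=2116/25
  (19-51/5)²=1936/25
  (20-51/5)²=2401/25
  (5-51/5)²=676/25
Σ(x-μ)² = 1514/5
σ² = (1514/5)/5 = 1514/25

σ = √(1514/25) ≈ 7.7820


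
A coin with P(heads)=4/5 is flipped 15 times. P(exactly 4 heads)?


Binomial: P(X=4) = C(15,4)×p^4×(1-p)^11
= 1365 × 256/625 × 1/48828125 = 69888/6103515625

P(X=4) = 69888/6103515625 ≈ 0.00%


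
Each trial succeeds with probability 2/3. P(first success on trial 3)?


Geometric: P(X=3) = (1-p)^(k-1)×p = (1/3)^2×2/3 = 2/27

P(X=3) = 2/27 ≈ 7.41%


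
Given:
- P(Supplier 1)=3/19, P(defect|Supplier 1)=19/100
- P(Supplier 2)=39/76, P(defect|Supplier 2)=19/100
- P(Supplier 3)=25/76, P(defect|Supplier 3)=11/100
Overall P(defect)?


P(B) = Σ P(B|Aᵢ)×P(Aᵢ)
  19/100×3/19 = 3/100
  19/100×39/76 = 39/400
  11/100×25/76 = 11/304
Sum = 311/1900

P(defect) = 311/1900 ≈ 16.37%


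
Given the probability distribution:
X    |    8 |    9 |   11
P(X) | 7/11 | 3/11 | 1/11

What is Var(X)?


E[X] = 94/11
E[X²] = 812/11
Var(X) = E[X²] - (E[X])² = 812/11 - 8836/121 = 96/121

Var(X) = 96/121 ≈ 0.7934


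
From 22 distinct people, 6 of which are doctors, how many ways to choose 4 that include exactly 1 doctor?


Choose 1 of the 6 doctors and 3 of the other 16 people:
C(6,1)×C(16,3) = 6×560 = 3360

3360


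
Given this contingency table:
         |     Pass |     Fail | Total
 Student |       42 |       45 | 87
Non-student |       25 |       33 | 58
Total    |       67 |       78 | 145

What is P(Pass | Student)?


P(Pass | Student) = 42/(42+45) = 42/87 = 14/29

P(Pass|Student) = 14/29 ≈ 48.28%


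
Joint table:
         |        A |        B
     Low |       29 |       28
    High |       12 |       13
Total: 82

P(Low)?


P(Low) = (29+28)/82 = 57/82

P(Low) = 57/82 ≈ 69.51%


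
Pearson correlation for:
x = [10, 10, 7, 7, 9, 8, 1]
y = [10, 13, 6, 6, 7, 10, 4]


n=7, Σx=52, Σy=56, Σxy=461, Σx²=444, Σy²=506
r = (7×461 - 52×56)/√((7×444 - 52²)(7×506 - 56²))
= 315/√(404×406) = 315/√164024 ≈ 315/404.9988 ≈ 0.7778

r ≈ 0.7778


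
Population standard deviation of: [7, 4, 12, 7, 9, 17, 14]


Mean = 70/7 = 10
  (7-10)²=9
  (4-10)²=36
  (12-10)²=4
  (7-10)²=9
  (9-10)²=1
  (17-10)²=49
  (14-10)²=16
Σ(x-μ)² = 124
σ² = 124/7

σ = √(124/7) ≈ 4.2088


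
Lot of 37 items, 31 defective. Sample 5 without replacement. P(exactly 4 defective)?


Hypergeometric: C(31,4)×C(6,1)/C(37,5)
= 31465×6/435897 = 8990/20757

P(X=4) = 8990/20757 ≈ 43.31%


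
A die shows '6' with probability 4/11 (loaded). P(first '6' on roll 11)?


Geometric: P(X=11) = (1-p)^(k-1)×p = (7/11)^10×4/11 = 1129900996/285311670611

P(X=11) = 1129900996/285311670611 ≈ 0.40%


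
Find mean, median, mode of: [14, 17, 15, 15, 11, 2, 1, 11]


Sorted: [1, 2, 11, 11, 14, 15, 15, 17]
Mean = 86/8 = 43/4
Median = 25/2
Freq: {14: 1, 17: 1, 15: 2, 11: 2, 2: 1, 1: 1}
Mode: [11, 15]

Mean=43/4, Median=25/2, Mode=[11, 15]


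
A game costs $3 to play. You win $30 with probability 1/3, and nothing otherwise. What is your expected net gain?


E[gain] = (30-3)×1/3 + (-3)×2/3
= 9 - 2 = 7

Expected net gain = $7 ≈ $7.00


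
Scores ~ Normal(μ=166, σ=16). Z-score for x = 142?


z = (x - μ)/σ = (142 - 166)/16 = -1.5

z = -1.5


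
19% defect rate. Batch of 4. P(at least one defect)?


P(all good) = (81/100)^4 = 43046721/100000000
P(≥1 defect) = 56953279/100000000

P = 56953279/100000000 ≈ 56.95%


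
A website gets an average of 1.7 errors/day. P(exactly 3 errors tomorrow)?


Poisson(λ=1.7): P(X=3) = e^(-λ)×λ^k/k!
= e^(-1.7) × 1.7^3 / 3!
≈ 0.1826835241 × 4.913 / 6 ≈ 0.149587

P(X=3) ≈ 0.149587 ≈ 14.96%


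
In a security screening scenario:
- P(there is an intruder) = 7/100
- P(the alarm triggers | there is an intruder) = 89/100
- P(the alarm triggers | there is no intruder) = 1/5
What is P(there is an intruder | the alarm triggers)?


Using Bayes' theorem:
P(A|B) = P(B|A)·P(A) / P(B)

P(the alarm triggers) = 89/100 × 7/100 + 1/5 × 93/100
= 623/10000 + 93/500 = 2483/10000

P(there is an intruder|the alarm triggers) = (623/10000) / (2483/10000) = 623/2483

P(there is an intruder|the alarm triggers) = 623/2483 ≈ 25.09%


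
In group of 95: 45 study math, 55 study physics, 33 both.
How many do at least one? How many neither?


|A∪B| = 45+55-33 = 67
Neither = 95-67 = 28

At least one: 67; Neither: 28


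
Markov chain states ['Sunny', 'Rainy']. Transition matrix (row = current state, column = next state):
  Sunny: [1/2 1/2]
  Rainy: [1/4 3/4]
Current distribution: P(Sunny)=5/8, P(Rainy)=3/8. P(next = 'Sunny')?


P(next=Sunny) = Σᵢ P(now=i)×P(i→Sunny)
= 5/8×1/2 + 3/8×1/4
= 5/16 + 3/32 = 13/32

P = 13/32 ≈ 0.4062


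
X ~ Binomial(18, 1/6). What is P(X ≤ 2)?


P(X ≤ 2) = Σ P(X=i) for i=0..2
P(X=0) = 3814697265625/101559956668416
P(X=1) = 762939453125/5642219814912
P(X=2) = 2593994140625/11284439629824
Sum = 10223388671875/25389989167104

P(X ≤ 2) = 10223388671875/25389989167104 ≈ 40.27%


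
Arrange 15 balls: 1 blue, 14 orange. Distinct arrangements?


15!/(1!×14!) = 15

15


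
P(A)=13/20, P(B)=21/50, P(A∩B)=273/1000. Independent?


P(A)×P(B) = 273/1000
P(A∩B) = 273/1000
Equal ✓ → Independent

Yes, independent


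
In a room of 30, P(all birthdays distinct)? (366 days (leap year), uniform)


P(all different) = Π(366-i)/366 for i=0..29
= (366/366)×(365/366)×...×(337/366)
= 0.294697

P ≈ 0.2947 ≈ 29.47%


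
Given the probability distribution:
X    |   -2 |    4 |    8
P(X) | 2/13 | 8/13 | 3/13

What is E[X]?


E[X] = Σ x·P(X=x)
= (-2)×(2/13) + (4)×(8/13) + (8)×(3/13)
= 4

E[X] = 4


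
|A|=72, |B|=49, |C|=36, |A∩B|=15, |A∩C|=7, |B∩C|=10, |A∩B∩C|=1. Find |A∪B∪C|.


|A∪B∪C| = 72+49+36-15-7-10+1 = 126

|A∪B∪C| = 126


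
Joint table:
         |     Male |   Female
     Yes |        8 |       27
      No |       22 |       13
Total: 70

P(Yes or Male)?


P(Yes∨Male) = P(Yes) + P(Male) - P(Yes∧Male)
= (35 + 30 - 8)/70 = 57/70

P = 57/70 ≈ 81.43%


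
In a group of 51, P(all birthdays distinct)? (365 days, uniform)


P(all different) = Π(365-i)/365 for i=0..50
= (365/365)×(364/365)×...×(315/365)
= 0.025568

P ≈ 0.0256 ≈ 2.56%


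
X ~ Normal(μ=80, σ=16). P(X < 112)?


z = (112-80)/16 = 2.0
P(Z < 2.0) = 0.9772

P(X < 112) ≈ 0.9772


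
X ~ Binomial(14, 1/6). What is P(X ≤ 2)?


P(X ≤ 2) = Σ P(X=i) for i=0..2
P(X=0) = 6103515625/78364164096
P(X=1) = 8544921875/39182082048
P(X=2) = 22216796875/78364164096
Sum = 7568359375/13060694016

P(X ≤ 2) = 7568359375/13060694016 ≈ 57.95%


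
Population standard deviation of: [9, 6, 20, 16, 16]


Mean = 67/5
  (9-67/5)²=484/25
  (6-67/5)²=1369/25
  (20-67/5)²=1089/25
  (16-67/5)²=169/25
  (16-67/5)²=169/25
Σ(x-μ)² = 656/5
σ² = (656/5)/5 = 656/25

σ = √(656/25) ≈ 5.1225


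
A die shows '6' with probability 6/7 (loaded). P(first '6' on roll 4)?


Geometric: P(X=4) = (1-p)^(k-1)×p = (1/7)^3×6/7 = 6/2401

P(X=4) = 6/2401 ≈ 0.25%


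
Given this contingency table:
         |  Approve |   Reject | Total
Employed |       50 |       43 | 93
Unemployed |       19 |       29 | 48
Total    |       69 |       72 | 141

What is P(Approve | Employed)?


P(Approve | Employed) = 50/(50+43) = 50/93

P(Approve|Employed) = 50/93 ≈ 53.76%


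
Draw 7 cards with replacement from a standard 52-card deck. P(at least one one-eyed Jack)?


P(not a one-eyed Jack) = 50/52 = 25/26
P(none in 7 draws) = (25/26)^7 = 6103515625/8031810176
P(≥1 one-eyed Jack) = 1 - 6103515625/8031810176 = 1928294551/8031810176

P = 1928294551/8031810176 ≈ 24.01%


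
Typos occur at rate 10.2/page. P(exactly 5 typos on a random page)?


Poisson(λ=10.2): P(X=5) = e^(-λ)×λ^k/k!
= e^(-10.2) × 10.2^5 / 5!
≈ 3.717031868e-05 × 110408.08032 / 120 ≈ 0.034199

P(X=5) ≈ 0.034199 ≈ 3.42%


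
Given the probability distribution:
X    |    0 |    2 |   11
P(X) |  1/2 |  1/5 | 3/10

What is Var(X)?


E[X] = 37/10
E[X²] = 371/10
Var(X) = E[X²] - (E[X])² = 371/10 - 1369/100 = 2341/100

Var(X) = 2341/100 ≈ 23.4100


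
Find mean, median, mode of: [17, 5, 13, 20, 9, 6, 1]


Sorted: [1, 5, 6, 9, 13, 17, 20]
Mean = 71/7
Median = 9
Freq: {17: 1, 5: 1, 13: 1, 20: 1, 9: 1, 6: 1, 1: 1}
Mode: No mode

Mean=71/7, Median=9, Mode=No mode


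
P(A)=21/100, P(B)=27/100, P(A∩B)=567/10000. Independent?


P(A)×P(B) = 567/10000
P(A∩B) = 567/10000
Equal ✓ → Independent

Yes, independent


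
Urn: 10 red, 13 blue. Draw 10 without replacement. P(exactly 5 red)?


Hypergeometric: C(10,5)×C(13,5)/C(23,10)
= 252×1287/1144066 = 2106/7429

P(X=5) = 2106/7429 ≈ 28.35%


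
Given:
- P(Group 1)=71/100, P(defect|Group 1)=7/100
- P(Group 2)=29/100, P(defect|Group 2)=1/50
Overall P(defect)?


P(B) = Σ P(B|Aᵢ)×P(Aᵢ)
  7/100×71/100 = 497/10000
  1/50×29/100 = 29/5000
Sum = 111/2000

P(defect) = 111/2000 ≈ 5.55%


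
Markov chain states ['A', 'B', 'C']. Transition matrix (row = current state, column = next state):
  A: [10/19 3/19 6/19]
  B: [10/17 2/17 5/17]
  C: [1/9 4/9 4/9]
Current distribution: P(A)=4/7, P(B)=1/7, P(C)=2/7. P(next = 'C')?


P(next=C) = Σᵢ P(now=i)×P(i→C)
= 4/7×6/19 + 1/7×5/17 + 2/7×4/9
= 24/133 + 5/119 + 8/63 = 7111/20349

P = 7111/20349 ≈ 0.3495


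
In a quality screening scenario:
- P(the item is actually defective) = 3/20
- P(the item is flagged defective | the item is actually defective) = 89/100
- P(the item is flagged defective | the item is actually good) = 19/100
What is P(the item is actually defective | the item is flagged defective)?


Using Bayes' theorem:
P(A|B) = P(B|A)·P(A) / P(B)

P(the item is flagged defective) = 89/100 × 3/20 + 19/100 × 17/20
= 267/2000 + 323/2000 = 59/200

P(the item is actually defective|the item is flagged defective) = (267/2000) / (59/200) = 267/590

P(the item is actually defective|the item is flagged defective) = 267/590 ≈ 45.25%


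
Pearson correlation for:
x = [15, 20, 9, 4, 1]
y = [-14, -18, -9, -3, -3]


n=5, Σx=49, Σy=-47, Σxy=-666, Σx²=723, Σy²=619
r = (5×(-666) - 49×(-47))/√((5×723 - 49²)(5×619 - (-47)²))
= -1027/√(1214×886) = -1027/√1075604 ≈ -1027/1037.1133 ≈ -0.9902

r ≈ -0.9902


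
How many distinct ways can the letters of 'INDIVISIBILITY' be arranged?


Letters: 14, freq: {'I': 6, 'N': 1, 'D': 1, 'V': 1, 'S': 1, 'B': 1, 'L': 1, 'T': 1, 'Y': 1}
14!/(6!×1!×1!×1!×1!×1!×1!×1!×1!) = 87178291200/720 = 121080960

121080960


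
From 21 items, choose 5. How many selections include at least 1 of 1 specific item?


Complement: C(21,5) - C(20,5) = 20349 - 15504 = 4845

4845


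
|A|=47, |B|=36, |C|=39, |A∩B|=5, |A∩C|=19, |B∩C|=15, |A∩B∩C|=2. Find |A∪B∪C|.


|A∪B∪C| = 47+36+39-5-19-15+2 = 85

|A∪B∪C| = 85


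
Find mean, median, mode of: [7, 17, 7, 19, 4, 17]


Sorted: [4, 7, 7, 17, 17, 19]
Mean = 71/6
Median = 12
Freq: {7: 2, 17: 2, 19: 1, 4: 1}
Mode: [7, 17]

Mean=71/6, Median=12, Mode=[7, 17]


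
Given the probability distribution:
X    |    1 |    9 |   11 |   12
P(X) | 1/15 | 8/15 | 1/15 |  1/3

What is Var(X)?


E[X] = 48/5
E[X²] = 298/3
Var(X) = E[X²] - (E[X])² = 298/3 - 2304/25 = 538/75

Var(X) = 538/75 ≈ 7.1733


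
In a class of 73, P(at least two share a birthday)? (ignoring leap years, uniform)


P(all different) = Π(365-i)/365 for i=0..72
= 0.000439
P(match) = 1 - 0.000439 = 0.999561

P ≈ 0.9996 ≈ 99.96%


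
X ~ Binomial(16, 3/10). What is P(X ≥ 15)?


P(X ≥ 15) = Σ P(X=i) for i=15..16
P(X=15) = 100442349/625000000000000
P(X=16) = 43046721/10000000000000000
Sum = 330024861/2000000000000000

P(X ≥ 15) = 330024861/2000000000000000 ≈ 0.00%


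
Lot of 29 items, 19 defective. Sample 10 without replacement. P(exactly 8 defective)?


Hypergeometric: C(19,8)×C(10,2)/C(29,10)
= 75582×45/20030010 = 8721/51359

P(X=8) = 8721/51359 ≈ 16.98%


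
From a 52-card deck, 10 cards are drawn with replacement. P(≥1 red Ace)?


P(not a red Ace) = 50/52 = 25/26
P(none in 10 draws) = (25/26)^10 = 95367431640625/141167095653376
P(≥1 red Ace) = 1 - 95367431640625/141167095653376 = 45799664012751/141167095653376

P = 45799664012751/141167095653376 ≈ 32.44%


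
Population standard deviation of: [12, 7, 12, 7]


Mean = 38/4 = 19/2
  (12-19/2)²=25/4
  (7-19/2)²=25/4
  (12-19/2)²=25/4
  (7-19/2)²=25/4
Σ(x-μ)² = 25
σ² = 25/4

σ = √(25/4) ≈ 2.5000


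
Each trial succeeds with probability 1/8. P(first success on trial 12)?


Geometric: P(X=12) = (1-p)^(k-1)×p = (7/8)^11×1/8 = 1977326743/68719476736

P(X=12) = 1977326743/68719476736 ≈ 2.88%


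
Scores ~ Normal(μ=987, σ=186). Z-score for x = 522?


z = (x - μ)/σ = (522 - 987)/186 = -2.5

z = -2.5


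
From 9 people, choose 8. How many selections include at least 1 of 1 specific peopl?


Complement: C(9,8) - C(8,8) = 9 - 1 = 8

8


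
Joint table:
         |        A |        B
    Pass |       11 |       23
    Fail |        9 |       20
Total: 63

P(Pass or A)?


P(Pass∨A) = P(Pass) + P(A) - P(Pass∧A)
= (34 + 20 - 11)/63 = 43/63

P = 43/63 ≈ 68.25%


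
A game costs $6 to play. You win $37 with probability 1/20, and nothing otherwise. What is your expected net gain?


E[gain] = (37-6)×1/20 + (-6)×19/20
= 31/20 - 57/10 = -83/20

Expected net gain = $-83/20 ≈ $-4.15


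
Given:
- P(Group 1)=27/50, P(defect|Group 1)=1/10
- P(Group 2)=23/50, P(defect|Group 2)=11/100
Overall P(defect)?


P(B) = Σ P(B|Aᵢ)×P(Aᵢ)
  1/10×27/50 = 27/500
  11/100×23/50 = 253/5000
Sum = 523/5000

P(defect) = 523/5000 ≈ 10.46%


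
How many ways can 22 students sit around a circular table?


Circular arrangements of 22 distinct objects: fix one position to break rotational symmetry.
(n-1)! = 21! = 51090942171709440000

51090942171709440000


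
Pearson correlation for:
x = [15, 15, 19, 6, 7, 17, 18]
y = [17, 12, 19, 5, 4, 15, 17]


n=7, Σx=97, Σy=89, Σxy=1415, Σx²=1509, Σy²=1349
r = (7×1415 - 97×89)/√((7×1509 - 97²)(7×1349 - 89²))
= 1272/√(1154×1522) = 1272/√1756388 ≈ 1272/1325.2879 ≈ 0.9598

r ≈ 0.9598


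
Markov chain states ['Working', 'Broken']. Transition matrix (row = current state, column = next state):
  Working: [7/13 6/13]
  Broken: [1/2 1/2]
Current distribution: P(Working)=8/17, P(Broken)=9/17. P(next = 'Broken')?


P(next=Broken) = Σᵢ P(now=i)×P(i→Broken)
= 8/17×6/13 + 9/17×1/2
= 48/221 + 9/34 = 213/442

P = 213/442 ≈ 0.4819


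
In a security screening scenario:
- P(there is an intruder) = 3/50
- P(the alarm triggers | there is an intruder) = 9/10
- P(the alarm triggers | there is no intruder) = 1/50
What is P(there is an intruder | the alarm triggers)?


Using Bayes' theorem:
P(A|B) = P(B|A)·P(A) / P(B)

P(the alarm triggers) = 9/10 × 3/50 + 1/50 × 47/50
= 27/500 + 47/2500 = 91/1250

P(there is an intruder|the alarm triggers) = (27/500) / (91/1250) = 135/182

P(there is an intruder|the alarm triggers) = 135/182 ≈ 74.18%


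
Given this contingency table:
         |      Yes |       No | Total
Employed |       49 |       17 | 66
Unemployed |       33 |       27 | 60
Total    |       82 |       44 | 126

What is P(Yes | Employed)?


P(Yes | Employed) = 49/(49+17) = 49/66

P(Yes|Employed) = 49/66 ≈ 74.24%


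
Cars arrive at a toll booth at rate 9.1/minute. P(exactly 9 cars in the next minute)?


Poisson(λ=9.1): P(X=9) = e^(-λ)×λ^k/k!
= e^(-9.1) × 9.1^9 / 9!
≈ 0.0001116658085 × 427929800.13 / 362880 ≈ 0.131683

P(X=9) ≈ 0.131683 ≈ 13.17%


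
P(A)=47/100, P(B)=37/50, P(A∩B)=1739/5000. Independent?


P(A)×P(B) = 1739/5000
P(A∩B) = 1739/5000
Equal ✓ → Independent

Yes, independent


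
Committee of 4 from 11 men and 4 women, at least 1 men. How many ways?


Count by #men:
  1M,3W: C(11,1)×C(4,3)=44
  2M,2W: C(11,2)×C(4,2)=330
  3M,1W: C(11,3)×C(4,1)=660
  4M,0W: C(11,4)×C(4,0)=330
Total = 1364

1364


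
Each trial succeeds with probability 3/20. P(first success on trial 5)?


Geometric: P(X=5) = (1-p)^(k-1)×p = (17/20)^4×3/20 = 250563/3200000

P(X=5) = 250563/3200000 ≈ 7.83%


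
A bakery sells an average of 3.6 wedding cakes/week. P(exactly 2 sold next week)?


Poisson(λ=3.6): P(X=2) = e^(-λ)×λ^k/k!
= e^(-3.6) × 3.6^2 / 2!
≈ 0.02732372245 × 12.96 / 2 ≈ 0.177058

P(X=2) ≈ 0.177058 ≈ 17.71%


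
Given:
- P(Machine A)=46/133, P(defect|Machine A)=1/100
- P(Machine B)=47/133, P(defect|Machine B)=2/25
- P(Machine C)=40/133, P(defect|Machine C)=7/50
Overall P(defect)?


P(B) = Σ P(B|Aᵢ)×P(Aᵢ)
  1/100×46/133 = 23/6650
  2/25×47/133 = 94/3325
  7/50×40/133 = 4/95
Sum = 491/6650

P(defect) = 491/6650 ≈ 7.38%


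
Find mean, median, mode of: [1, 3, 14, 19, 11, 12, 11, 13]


Sorted: [1, 3, 11, 11, 12, 13, 14, 19]
Mean = 84/8 = 21/2
Median = 23/2
Freq: {1: 1, 3: 1, 14: 1, 19: 1, 11: 2, 12: 1, 13: 1}
Mode: [11]

Mean=21/2, Median=23/2, Mode=11


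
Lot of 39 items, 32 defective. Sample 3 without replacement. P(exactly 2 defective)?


Hypergeometric: C(32,2)×C(7,1)/C(39,3)
= 496×7/9139 = 3472/9139

P(X=2) = 3472/9139 ≈ 37.99%


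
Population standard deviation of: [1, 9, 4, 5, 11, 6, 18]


Mean = 54/7
  (1-54/7)²=2209/49
  (9-54/7)²=81/49
  (4-54/7)²=676/49
  (5-54/7)²=361/49
  (11-54/7)²=529/49
  (6-54/7)²=144/49
  (18-54/7)²=5184/49
Σ(x-μ)² = 1312/7
σ² = (1312/7)/7 = 1312/49

σ = √(1312/49) ≈ 5.1745


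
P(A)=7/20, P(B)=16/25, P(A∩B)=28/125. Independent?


P(A)×P(B) = 28/125
P(A∩B) = 28/125
Equal ✓ → Independent

Yes, independent


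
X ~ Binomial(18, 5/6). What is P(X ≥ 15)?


P(X ≥ 15) = Σ P(X=i) for i=15..18
P(X=15) = 518798828125/2115832430592
P(X=16) = 2593994140625/11284439629824
P(X=17) = 762939453125/5642219814912
P(X=18) = 3814697265625/101559956668416
Sum = 16448974609375/25389989167104

P(X ≥ 15) = 16448974609375/25389989167104 ≈ 64.79%


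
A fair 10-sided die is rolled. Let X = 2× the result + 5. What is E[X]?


E[die] = (1+10)/2 = 11/2
E[X] = 2×11/2 + 5 = 16

E[X] = 16


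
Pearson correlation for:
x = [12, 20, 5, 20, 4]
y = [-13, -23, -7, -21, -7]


n=5, Σx=61, Σy=-71, Σxy=-1099, Σx²=985, Σy²=1237
r = (5×(-1099) - 61×(-71))/√((5×985 - 61²)(5×1237 - (-71)²))
= -1164/√(1204×1144) = -1164/√1377376 ≈ -1164/1173.6166 ≈ -0.9918

r ≈ -0.9918


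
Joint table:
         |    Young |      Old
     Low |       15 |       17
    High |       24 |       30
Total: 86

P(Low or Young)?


P(Low∨Young) = P(Low) + P(Young) - P(Low∧Young)
= (32 + 39 - 15)/86 = 56/86 = 28/43

P = 28/43 ≈ 65.12%


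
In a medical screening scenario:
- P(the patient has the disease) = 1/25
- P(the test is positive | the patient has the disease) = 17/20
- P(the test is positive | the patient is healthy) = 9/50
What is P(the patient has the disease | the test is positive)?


Using Bayes' theorem:
P(A|B) = P(B|A)·P(A) / P(B)

P(the test is positive) = 17/20 × 1/25 + 9/50 × 24/25
= 17/500 + 108/625 = 517/2500

P(the patient has the disease|the test is positive) = (17/500) / (517/2500) = 85/517

P(the patient has the disease|the test is positive) = 85/517 ≈ 16.44%


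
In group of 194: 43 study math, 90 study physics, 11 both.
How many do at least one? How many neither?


|A∪B| = 43+90-11 = 122
Neither = 194-122 = 72

At least one: 122; Neither: 72


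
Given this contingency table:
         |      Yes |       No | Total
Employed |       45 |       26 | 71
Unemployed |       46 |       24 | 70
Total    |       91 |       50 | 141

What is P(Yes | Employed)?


P(Yes | Employed) = 45/(45+26) = 45/71

P(Yes|Employed) = 45/71 ≈ 63.38%


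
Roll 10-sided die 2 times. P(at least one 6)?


P(no 6)^2 = (9/10)^2 = 81/100
P(≥1) = 1 - 81/100 = 19/100

P = 19/100 ≈ 19.00%


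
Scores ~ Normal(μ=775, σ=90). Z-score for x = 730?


z = (x - μ)/σ = (730 - 775)/90 = -0.5

z = -0.5


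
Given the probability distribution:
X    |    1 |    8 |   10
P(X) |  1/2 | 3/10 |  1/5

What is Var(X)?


E[X] = 49/10
E[X²] = 397/10
Var(X) = E[X²] - (E[X])² = 397/10 - 2401/100 = 1569/100

Var(X) = 1569/100 ≈ 15.6900


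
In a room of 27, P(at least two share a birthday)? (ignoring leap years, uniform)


P(all different) = Π(365-i)/365 for i=0..26
= 0.373141
P(match) = 1 - 0.373141 = 0.626859

P ≈ 0.6269 ≈ 62.69%


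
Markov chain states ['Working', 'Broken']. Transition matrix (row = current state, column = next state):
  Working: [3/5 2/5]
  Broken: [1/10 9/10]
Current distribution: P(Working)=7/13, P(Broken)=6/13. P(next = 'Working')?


P(next=Working) = Σᵢ P(now=i)×P(i→Working)
= 7/13×3/5 + 6/13×1/10
= 21/65 + 3/65 = 24/65

P = 24/65 ≈ 0.3692


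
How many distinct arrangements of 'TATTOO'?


Letters: 6, freq: {'T': 3, 'A': 1, 'O': 2}
6!/(3!×1!×2!) = 720/12 = 60

60


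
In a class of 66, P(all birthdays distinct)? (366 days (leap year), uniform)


P(all different) = Π(366-i)/366 for i=0..65
= (366/366)×(365/366)×...×(301/366)
= 0.001939

P ≈ 0.0019 ≈ 0.19%


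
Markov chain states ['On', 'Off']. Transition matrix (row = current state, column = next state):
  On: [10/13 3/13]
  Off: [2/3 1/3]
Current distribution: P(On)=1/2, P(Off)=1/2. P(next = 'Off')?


P(next=Off) = Σᵢ P(now=i)×P(i→Off)
= 1/2×3/13 + 1/2×1/3
= 3/26 + 1/6 = 11/39

P = 11/39 ≈ 0.2821


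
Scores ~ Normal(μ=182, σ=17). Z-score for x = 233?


z = (x - μ)/σ = (233 - 182)/17 = 3.0

z = 3.0


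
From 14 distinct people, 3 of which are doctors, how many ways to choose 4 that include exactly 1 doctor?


Choose 1 of the 3 doctors and 3 of the other 11 people:
C(3,1)×C(11,3) = 3×165 = 495

495


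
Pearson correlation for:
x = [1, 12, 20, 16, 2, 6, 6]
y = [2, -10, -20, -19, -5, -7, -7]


n=7, Σx=63, Σy=-66, Σxy=-916, Σx²=877, Σy²=988
r = (7×(-916) - 63×(-66))/√((7×877 - 63²)(7×988 - (-66)²))
= -2254/√(2170×2560) = -2254/√5555200 ≈ -2254/2356.9472 ≈ -0.9563

r ≈ -0.9563


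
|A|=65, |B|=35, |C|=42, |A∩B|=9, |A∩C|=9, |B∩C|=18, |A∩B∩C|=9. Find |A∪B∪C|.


|A∪B∪C| = 65+35+42-9-9-18+9 = 115

|A∪B∪C| = 115


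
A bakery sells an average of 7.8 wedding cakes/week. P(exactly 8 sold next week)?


Poisson(λ=7.8): P(X=8) = e^(-λ)×λ^k/k!
= e^(-7.8) × 7.8^8 / 8!
≈ 0.000409734979 × 13701143.7068 / 40320 ≈ 0.139232

P(X=8) ≈ 0.139232 ≈ 13.92%


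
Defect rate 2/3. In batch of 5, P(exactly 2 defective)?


Binomial: P(X=2) = C(5,2)×p^2×(1-p)^3
= 10 × 4/9 × 1/27 = 40/243

P(X=2) = 40/243 ≈ 16.46%


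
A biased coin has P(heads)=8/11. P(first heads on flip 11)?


Geometric: P(X=11) = (1-p)^(k-1)×p = (3/11)^10×8/11 = 472392/285311670611

P(X=11) = 472392/285311670611 ≈ 0.00%


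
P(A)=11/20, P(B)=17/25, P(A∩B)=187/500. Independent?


P(A)×P(B) = 187/500
P(A∩B) = 187/500
Equal ✓ → Independent

Yes, independent


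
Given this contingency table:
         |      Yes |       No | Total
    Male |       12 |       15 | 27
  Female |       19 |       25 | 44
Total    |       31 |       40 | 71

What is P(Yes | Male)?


P(Yes | Male) = 12/(12+15) = 12/27 = 4/9

P(Yes|Male) = 4/9 ≈ 44.44%


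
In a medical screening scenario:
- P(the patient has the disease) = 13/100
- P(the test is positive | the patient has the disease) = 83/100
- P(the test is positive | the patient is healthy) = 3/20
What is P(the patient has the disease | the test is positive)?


Using Bayes' theorem:
P(A|B) = P(B|A)·P(A) / P(B)

P(the test is positive) = 83/100 × 13/100 + 3/20 × 87/100
= 1079/10000 + 261/2000 = 149/625

P(the patient has the disease|the test is positive) = (1079/10000) / (149/625) = 1079/2384

P(the patient has the disease|the test is positive) = 1079/2384 ≈ 45.26%


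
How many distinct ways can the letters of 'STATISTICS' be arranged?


Letters: 10, freq: {'S': 3, 'T': 3, 'A': 1, 'I': 2, 'C': 1}
10!/(3!×3!×1!×2!×1!) = 3628800/72 = 50400

50400


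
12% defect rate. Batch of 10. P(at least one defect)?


P(all good) = (22/25)^10 = 26559922791424/95367431640625
P(≥1 defect) = 68807508849201/95367431640625

P = 68807508849201/95367431640625 ≈ 72.15%


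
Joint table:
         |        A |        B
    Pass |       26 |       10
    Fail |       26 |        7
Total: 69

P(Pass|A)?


P(Pass|A) = 26/(26+26) = 26/52 = 1/2

P = 1/2 ≈ 50.00%


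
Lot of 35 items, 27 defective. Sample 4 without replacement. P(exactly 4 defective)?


Hypergeometric: C(27,4)×C(8,0)/C(35,4)
= 17550×1/52360 = 1755/5236

P(X=4) = 1755/5236 ≈ 33.52%


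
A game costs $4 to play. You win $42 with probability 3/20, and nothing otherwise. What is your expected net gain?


E[gain] = (42-4)×3/20 + (-4)×17/20
= 57/10 - 17/5 = 23/10

Expected net gain = $23/10 ≈ $2.30


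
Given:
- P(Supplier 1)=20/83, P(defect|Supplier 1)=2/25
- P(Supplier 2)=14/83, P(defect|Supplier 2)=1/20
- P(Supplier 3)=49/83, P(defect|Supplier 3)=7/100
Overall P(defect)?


P(B) = Σ P(B|Aᵢ)×P(Aᵢ)
  2/25×20/83 = 8/415
  1/20×14/83 = 7/830
  7/100×49/83 = 343/8300
Sum = 573/8300

P(defect) = 573/8300 ≈ 6.90%


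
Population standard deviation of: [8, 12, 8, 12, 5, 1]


Mean = 46/6 = 23/3
  (8-23/3)²=1/9
  (12-23/3)²=169/9
  (8-23/3)²=1/9
  (12-23/3)²=169/9
  (5-23/3)²=64/9
  (1-23/3)²=400/9
Σ(x-μ)² = 268/3
σ² = (268/3)/6 = 134/9

σ = √(134/9) ≈ 3.8586


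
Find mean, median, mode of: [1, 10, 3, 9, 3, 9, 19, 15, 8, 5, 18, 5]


Sorted: [1, 3, 3, 5, 5, 8, 9, 9, 10, 15, 18, 19]
Mean = 105/12 = 35/4
Median = 17/2
Freq: {1: 1, 10: 1, 3: 2, 9: 2, 19: 1, 15: 1, 8: 1, 5: 2, 18: 1}
Mode: [3, 5, 9]

Mean=35/4, Median=17/2, Mode=[3, 5, 9]


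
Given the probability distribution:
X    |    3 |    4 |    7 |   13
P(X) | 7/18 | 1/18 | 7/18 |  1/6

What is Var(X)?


E[X] = 113/18
E[X²] = 929/18
Var(X) = E[X²] - (E[X])² = 929/18 - 12769/324 = 3953/324

Var(X) = 3953/324 ≈ 12.2006


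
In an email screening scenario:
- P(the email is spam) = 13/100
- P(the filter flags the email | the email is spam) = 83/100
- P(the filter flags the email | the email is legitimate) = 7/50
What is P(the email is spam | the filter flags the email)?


Using Bayes' theorem:
P(A|B) = P(B|A)·P(A) / P(B)

P(the filter flags the email) = 83/100 × 13/100 + 7/50 × 87/100
= 1079/10000 + 609/5000 = 2297/10000

P(the email is spam|the filter flags the email) = (1079/10000) / (2297/10000) = 1079/2297

P(the email is spam|the filter flags the email) = 1079/2297 ≈ 46.97%


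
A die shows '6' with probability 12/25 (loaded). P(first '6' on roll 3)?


Geometric: P(X=3) = (1-p)^(k-1)×p = (13/25)^2×12/25 = 2028/15625

P(X=3) = 2028/15625 ≈ 12.98%


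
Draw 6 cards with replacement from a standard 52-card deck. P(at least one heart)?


P(not a heart) = 39/52 = 3/4
P(none in 6 draws) = (3/4)^6 = 729/4096
P(≥1 heart) = 1 - 729/4096 = 3367/4096

P = 3367/4096 ≈ 82.20%


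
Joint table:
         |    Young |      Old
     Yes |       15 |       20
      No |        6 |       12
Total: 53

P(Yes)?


P(Yes) = (15+20)/53 = 35/53

P(Yes) = 35/53 ≈ 66.04%


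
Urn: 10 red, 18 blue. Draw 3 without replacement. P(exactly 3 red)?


Hypergeometric: C(10,3)×C(18,0)/C(28,3)
= 120×1/3276 = 10/273

P(X=3) = 10/273 ≈ 3.66%


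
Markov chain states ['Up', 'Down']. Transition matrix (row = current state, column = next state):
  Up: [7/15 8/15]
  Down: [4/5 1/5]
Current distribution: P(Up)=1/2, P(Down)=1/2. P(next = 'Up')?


P(next=Up) = Σᵢ P(now=i)×P(i→Up)
= 1/2×7/15 + 1/2×4/5
= 7/30 + 2/5 = 19/30

P = 19/30 ≈ 0.6333


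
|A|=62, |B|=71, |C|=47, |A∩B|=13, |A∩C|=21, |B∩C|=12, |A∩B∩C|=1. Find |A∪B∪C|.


|A∪B∪C| = 62+71+47-13-21-12+1 = 135

|A∪B∪C| = 135


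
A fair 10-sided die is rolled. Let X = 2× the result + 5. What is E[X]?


E[die] = (1+10)/2 = 11/2
E[X] = 2×11/2 + 5 = 16

E[X] = 16


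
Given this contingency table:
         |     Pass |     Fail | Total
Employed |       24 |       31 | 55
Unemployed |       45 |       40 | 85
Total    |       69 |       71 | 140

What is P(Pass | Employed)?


P(Pass | Employed) = 24/(24+31) = 24/55

P(Pass|Employed) = 24/55 ≈ 43.64%


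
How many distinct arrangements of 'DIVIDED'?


Letters: 7, freq: {'D': 3, 'I': 2, 'V': 1, 'E': 1}
7!/(3!×2!×1!×1!) = 5040/12 = 420

420


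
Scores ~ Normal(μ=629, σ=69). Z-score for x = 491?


z = (x - μ)/σ = (491 - 629)/69 = -2.0

z = -2.0


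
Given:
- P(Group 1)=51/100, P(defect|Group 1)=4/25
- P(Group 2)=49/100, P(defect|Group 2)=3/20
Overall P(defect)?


P(B) = Σ P(B|Aᵢ)×P(Aᵢ)
  4/25×51/100 = 51/625
  3/20×49/100 = 147/2000
Sum = 1551/10000

P(defect) = 1551/10000 ≈ 15.51%


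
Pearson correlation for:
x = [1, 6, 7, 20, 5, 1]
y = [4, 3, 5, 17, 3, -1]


n=6, Σx=40, Σy=31, Σxy=411, Σx²=512, Σy²=349
r = (6×411 - 40×31)/√((6×512 - 40²)(6×349 - 31²))
= 1226/√(1472×1133) = 1226/√1667776 ≈ 1226/1291.4240 ≈ 0.9493

r ≈ 0.9493


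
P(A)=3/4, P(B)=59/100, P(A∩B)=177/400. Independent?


P(A)×P(B) = 177/400
P(A∩B) = 177/400
Equal ✓ → Independent

Yes, independent


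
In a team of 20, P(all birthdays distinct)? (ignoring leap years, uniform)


P(all different) = Π(365-i)/365 for i=0..19
= (365/365)×(364/365)×...×(346/365)
= 0.588562

P ≈ 0.5886 ≈ 58.86%


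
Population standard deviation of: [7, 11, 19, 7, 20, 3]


Mean = 67/6
  (7-67/6)²=625/36
  (11-67/6)²=1/36
  (19-67/6)²=2209/36
  (7-67/6)²=625/36
  (20-67/6)²=2809/36
  (3-67/6)²=2401/36
Σ(x-μ)² = 1445/6
σ² = (1445/6)/6 = 1445/36

σ = √(1445/36) ≈ 6.3355


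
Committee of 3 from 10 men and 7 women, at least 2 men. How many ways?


Count by #men:
  2M,1W: C(10,2)×C(7,1)=315
  3M,0W: C(10,3)×C(7,0)=120
Total = 435

435


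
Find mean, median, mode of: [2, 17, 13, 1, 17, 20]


Sorted: [1, 2, 13, 17, 17, 20]
Mean = 70/6 = 35/3
Median = 15
Freq: {2: 1, 17: 2, 13: 1, 1: 1, 20: 1}
Mode: [17]

Mean=35/3, Median=15, Mode=17


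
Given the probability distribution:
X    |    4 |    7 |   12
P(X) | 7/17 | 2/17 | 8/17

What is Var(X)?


E[X] = 138/17
E[X²] = 1362/17
Var(X) = E[X²] - (E[X])² = 1362/17 - 19044/289 = 4110/289

Var(X) = 4110/289 ≈ 14.2215


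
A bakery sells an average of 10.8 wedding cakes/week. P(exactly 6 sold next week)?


Poisson(λ=10.8): P(X=6) = e^(-λ)×λ^k/k!
= e^(-10.8) × 10.8^6 / 6!
≈ 2.039950341e-05 × 1586874.32294 / 720 ≈ 0.044960

P(X=6) ≈ 0.044960 ≈ 4.50%


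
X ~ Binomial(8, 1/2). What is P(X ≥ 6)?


P(X ≥ 6) = Σ P(X=i) for i=6..8
P(X=6) = 7/64
P(X=7) = 1/32
P(X=8) = 1/256
Sum = 37/256

P(X ≥ 6) = 37/256 ≈ 14.45%


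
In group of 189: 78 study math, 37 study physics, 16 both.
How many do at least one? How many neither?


|A∪B| = 78+37-16 = 99
Neither = 189-99 = 90

At least one: 99; Neither: 90


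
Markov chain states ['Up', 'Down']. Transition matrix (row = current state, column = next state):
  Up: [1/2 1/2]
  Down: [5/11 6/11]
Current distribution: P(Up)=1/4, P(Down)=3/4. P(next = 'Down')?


P(next=Down) = Σᵢ P(now=i)×P(i→Down)
= 1/4×1/2 + 3/4×6/11
= 1/8 + 9/22 = 47/88

P = 47/88 ≈ 0.5341


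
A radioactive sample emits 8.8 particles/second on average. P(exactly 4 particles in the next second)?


Poisson(λ=8.8): P(X=4) = e^(-λ)×λ^k/k!
= e^(-8.8) × 8.8^4 / 4!
≈ 0.0001507330751 × 5996.9536 / 24 ≈ 0.037664

P(X=4) ≈ 0.037664 ≈ 3.77%


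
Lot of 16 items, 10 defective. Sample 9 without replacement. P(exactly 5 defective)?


Hypergeometric: C(10,5)×C(6,4)/C(16,9)
= 252×15/11440 = 189/572

P(X=5) = 189/572 ≈ 33.04%


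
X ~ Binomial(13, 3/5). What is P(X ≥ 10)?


P(X ≥ 10) = Σ P(X=i) for i=10..13
P(X=10) = 135104112/1220703125
P(X=11) = 55269864/1220703125
P(X=12) = 13817466/1220703125
P(X=13) = 1594323/1220703125
Sum = 41157153/244140625

P(X ≥ 10) = 41157153/244140625 ≈ 16.86%


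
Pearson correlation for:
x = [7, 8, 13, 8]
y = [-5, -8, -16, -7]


n=4, Σx=36, Σy=-36, Σxy=-363, Σx²=346, Σy²=394
r = (4×(-363) - 36×(-36))/√((4×346 - 36²)(4×394 - (-36)²))
= -156/√(88×280) = -156/√24640 ≈ -156/156.9713 ≈ -0.9938

r ≈ -0.9938


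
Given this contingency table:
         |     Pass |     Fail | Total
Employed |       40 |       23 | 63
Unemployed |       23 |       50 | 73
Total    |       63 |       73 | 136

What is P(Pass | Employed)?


P(Pass | Employed) = 40/(40+23) = 40/63

P(Pass|Employed) = 40/63 ≈ 63.49%


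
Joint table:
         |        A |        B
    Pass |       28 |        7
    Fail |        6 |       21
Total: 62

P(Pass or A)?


P(Pass∨A) = P(Pass) + P(A) - P(Pass∧A)
= (35 + 34 - 28)/62 = 41/62

P = 41/62 ≈ 66.13%


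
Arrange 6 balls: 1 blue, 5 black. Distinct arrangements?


6!/(1!×5!) = 6

6


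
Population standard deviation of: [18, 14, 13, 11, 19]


Mean = 75/5 = 15
  (18-15)²=9
  (14-15)²=1
  (13-15)²=4
  (11-15)²=16
  (19-15)²=16
Σ(x-μ)² = 46
σ² = 46/5

σ = √(46/5) ≈ 3.0332


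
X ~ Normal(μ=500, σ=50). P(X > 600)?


z = (600-500)/50 = 2.0
P(X > 600) = 1 - P(Z ≤ 2.0) = 1 - 0.9772 = 0.0228

P(X > 600) ≈ 0.0228


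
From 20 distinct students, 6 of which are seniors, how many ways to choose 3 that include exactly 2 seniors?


Choose 2 of the 6 seniors and 1 of the other 14 students:
C(6,2)×C(14,1) = 15×14 = 210

210


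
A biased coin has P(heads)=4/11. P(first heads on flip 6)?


Geometric: P(X=6) = (1-p)^(k-1)×p = (7/11)^5×4/11 = 67228/1771561

P(X=6) = 67228/1771561 ≈ 3.79%


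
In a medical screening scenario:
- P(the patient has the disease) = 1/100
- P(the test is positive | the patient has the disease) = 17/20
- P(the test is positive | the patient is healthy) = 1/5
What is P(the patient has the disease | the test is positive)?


Using Bayes' theorem:
P(A|B) = P(B|A)·P(A) / P(B)

P(the test is positive) = 17/20 × 1/100 + 1/5 × 99/100
= 17/2000 + 99/500 = 413/2000

P(the patient has the disease|the test is positive) = (17/2000) / (413/2000) = 17/413

P(the patient has the disease|the test is positive) = 17/413 ≈ 4.12%


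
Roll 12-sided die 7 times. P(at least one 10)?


P(no 10)^7 = (11/12)^7 = 19487171/35831808
P(≥1) = 1 - 19487171/35831808 = 16344637/35831808

P = 16344637/35831808 ≈ 45.61%


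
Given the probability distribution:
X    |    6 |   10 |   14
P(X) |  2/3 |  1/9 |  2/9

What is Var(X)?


E[X] = 74/9
E[X²] = 236/3
Var(X) = E[X²] - (E[X])² = 236/3 - 5476/81 = 896/81

Var(X) = 896/81 ≈ 11.0617


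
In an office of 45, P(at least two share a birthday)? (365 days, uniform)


P(all different) = Π(365-i)/365 for i=0..44
= 0.059024
P(match) = 1 - 0.059024 = 0.940976

P ≈ 0.9410 ≈ 94.10%


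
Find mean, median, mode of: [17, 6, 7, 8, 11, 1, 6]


Sorted: [1, 6, 6, 7, 8, 11, 17]
Mean = 56/7 = 8
Median = 7
Freq: {17: 1, 6: 2, 7: 1, 8: 1, 11: 1, 1: 1}
Mode: [6]

Mean=8, Median=7, Mode=6


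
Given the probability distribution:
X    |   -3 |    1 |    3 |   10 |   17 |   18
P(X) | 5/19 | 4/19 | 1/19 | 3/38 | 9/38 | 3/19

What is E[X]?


E[X] = Σ x·P(X=x)
= (-3)×(5/19) + (1)×(4/19) + (3)×(1/19) + (10)×(3/38) + (17)×(9/38) + (18)×(3/19)
= 275/38

E[X] = 275/38


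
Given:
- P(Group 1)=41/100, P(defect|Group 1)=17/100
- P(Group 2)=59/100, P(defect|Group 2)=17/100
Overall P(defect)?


P(B) = Σ P(B|Aᵢ)×P(Aᵢ)
  17/100×41/100 = 697/10000
  17/100×59/100 = 1003/10000
Sum = 17/100

P(defect) = 17/100 ≈ 17.00%


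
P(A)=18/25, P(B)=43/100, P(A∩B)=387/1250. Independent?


P(A)×P(B) = 387/1250
P(A∩B) = 387/1250
Equal ✓ → Independent

Yes, independent


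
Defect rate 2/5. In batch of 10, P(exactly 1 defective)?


Binomial: P(X=1) = C(10,1)×p^1×(1-p)^9
= 10 × 2/5 × 19683/1953125 = 78732/1953125

P(X=1) = 78732/1953125 ≈ 4.03%


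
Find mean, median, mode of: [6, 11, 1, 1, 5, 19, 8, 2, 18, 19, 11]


Sorted: [1, 1, 2, 5, 6, 8, 11, 11, 18, 19, 19]
Mean = 101/11
Median = 8
Freq: {6: 1, 11: 2, 1: 2, 5: 1, 19: 2, 8: 1, 2: 1, 18: 1}
Mode: [1, 11, 19]

Mean=101/11, Median=8, Mode=[1, 11, 19]


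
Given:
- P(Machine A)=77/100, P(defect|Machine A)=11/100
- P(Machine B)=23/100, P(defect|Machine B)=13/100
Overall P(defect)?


P(B) = Σ P(B|Aᵢ)×P(Aᵢ)
  11/100×77/100 = 847/10000
  13/100×23/100 = 299/10000
Sum = 573/5000

P(defect) = 573/5000 ≈ 11.46%


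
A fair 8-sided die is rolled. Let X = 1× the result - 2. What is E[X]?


E[die] = (1+8)/2 = 9/2
E[X] = 1×9/2 - 2 = 5/2

E[X] = 5/2


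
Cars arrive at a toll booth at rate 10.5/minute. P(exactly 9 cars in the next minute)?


Poisson(λ=10.5): P(X=9) = e^(-λ)×λ^k/k!
= e^(-10.5) × 10.5^9 / 9!
≈ 2.753644935e-05 × 1551328215.98 / 362880 ≈ 0.117720

P(X=9) ≈ 0.117720 ≈ 11.77%


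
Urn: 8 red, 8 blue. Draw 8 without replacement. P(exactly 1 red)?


Hypergeometric: C(8,1)×C(8,7)/C(16,8)
= 8×8/12870 = 32/6435

P(X=1) = 32/6435 ≈ 0.50%


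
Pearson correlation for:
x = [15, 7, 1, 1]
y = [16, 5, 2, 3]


n=4, Σx=24, Σy=26, Σxy=280, Σx²=276, Σy²=294
r = (4×280 - 24×26)/√((4×276 - 24²)(4×294 - 26²))
= 496/√(528×500) = 496/√264000 ≈ 496/513.8093 ≈ 0.9653

r ≈ 0.9653


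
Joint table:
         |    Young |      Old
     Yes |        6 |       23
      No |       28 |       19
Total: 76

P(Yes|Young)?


P(Yes|Young) = 6/(6+28) = 6/34 = 3/17

P = 3/17 ≈ 17.65%


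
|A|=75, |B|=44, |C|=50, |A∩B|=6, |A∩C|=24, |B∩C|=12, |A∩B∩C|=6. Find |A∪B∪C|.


|A∪B∪C| = 75+44+50-6-24-12+6 = 133

|A∪B∪C| = 133


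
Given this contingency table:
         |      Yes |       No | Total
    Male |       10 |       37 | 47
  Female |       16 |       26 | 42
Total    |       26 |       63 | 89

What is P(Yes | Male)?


P(Yes | Male) = 10/(10+37) = 10/47

P(Yes|Male) = 10/47 ≈ 21.28%


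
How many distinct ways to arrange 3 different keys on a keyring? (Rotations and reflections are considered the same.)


Free circular arrangements: rotations and reflections both identified.
(n-1)!/2 = 2!/2 = 2/2 = 1

1


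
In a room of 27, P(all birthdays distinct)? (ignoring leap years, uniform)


P(all different) = Π(365-i)/365 for i=0..26
= (365/365)×(364/365)×...×(339/365)
= 0.373141

P ≈ 0.3731 ≈ 37.31%


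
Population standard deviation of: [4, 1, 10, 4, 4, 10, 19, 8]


Mean = 60/8 = 15/2
  (4-15/2)²=49/4
  (1-15/2)²=169/4
  (10-15/2)²=25/4
  (4-15/2)²=49/4
  (4-15/2)²=49/4
  (10-15/2)²=25/4
  (19-15/2)²=529/4
  (8-15/2)²=1/4
Σ(x-μ)² = 224
σ² = 224/8 = 28

σ = √(28) ≈ 5.2915


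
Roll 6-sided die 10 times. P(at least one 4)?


P(no 4)^10 = (5/6)^10 = 9765625/60466176
P(≥1) = 1 - 9765625/60466176 = 50700551/60466176

P = 50700551/60466176 ≈ 83.85%
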